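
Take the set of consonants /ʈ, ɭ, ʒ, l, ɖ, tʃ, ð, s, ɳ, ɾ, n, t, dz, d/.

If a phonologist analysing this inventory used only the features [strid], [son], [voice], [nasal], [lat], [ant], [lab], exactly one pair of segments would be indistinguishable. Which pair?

ð, d

On the given features, /ð/ and /d/ have an identical profile: [−strident], [−sonorant], [+voice], [−nasal], [−lateral], [+anterior], [−labial]. No other two segments in the inventory coincide on all 7 features. (They do differ in [continuant] and [distributed], which are not among the given features.)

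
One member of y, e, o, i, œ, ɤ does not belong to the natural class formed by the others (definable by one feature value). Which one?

œ

/y, e, ɤ, o, i/ are all [+tense], but /œ/ (mid front rounded lax vowel) is [-tense]. No other single segment can be removed to leave a set sharing one feature value that the removed segment lacks, so /œ/ is the odd one out.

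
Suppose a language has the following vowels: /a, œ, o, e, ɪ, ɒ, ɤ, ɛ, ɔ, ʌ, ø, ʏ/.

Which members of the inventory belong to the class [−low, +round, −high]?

Checking each segment against [−low], [+round], [−high]: /œ/ (mid front rounded lax vowel), /o/ (mid back rounded tense vowel), /ɔ/ (mid back rounded lax vowel), /ø/ (mid front rounded tense vowel) satisfy every feature; every other segment in the inventory fails at least one.

œ, o, ɔ, ø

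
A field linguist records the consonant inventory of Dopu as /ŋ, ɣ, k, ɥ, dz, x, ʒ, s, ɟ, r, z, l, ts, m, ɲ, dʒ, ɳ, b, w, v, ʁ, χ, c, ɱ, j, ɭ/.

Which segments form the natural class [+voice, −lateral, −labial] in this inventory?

First, the [+voice] segments are /ŋ, ɣ, ɥ, dz, ʒ, ɟ, r, z, l, m, ɲ, dʒ, ɳ, b, w, v, ʁ, ɱ, j, ɭ/.
Within that set, [−lateral] gives /ŋ, ɣ, ɥ, dz, ʒ, ɟ, r, z, m, ɲ, dʒ, ɳ, b, w, v, ʁ, ɱ, j/.
Intersecting with [−labial] leaves /ŋ, ɣ, dz, ʒ, ɟ, r, z, ɲ, dʒ, ɳ, ʁ, j/.

ŋ, ɣ, dz, ʒ, ɟ, r, z, ɲ, dʒ, ɳ, ʁ, j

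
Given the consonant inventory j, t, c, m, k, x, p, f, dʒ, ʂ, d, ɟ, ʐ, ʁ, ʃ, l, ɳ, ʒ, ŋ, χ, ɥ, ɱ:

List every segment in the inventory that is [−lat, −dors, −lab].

The [−lateral] segments are /j, t, c, m, k, x, p, f, dʒ, ʂ, d, ɟ, ʐ, ʁ, ʃ, ɳ, ʒ, ŋ, χ, ɥ, ɱ/.
Intersecting with [−dorsal] gives /t, m, p, f, dʒ, ʂ, d, ʐ, ʃ, ɳ, ʒ, ɱ/.
Among these, [−labial] leaves /t, dʒ, ʂ, d, ʐ, ʃ, ɳ, ʒ/.

t, dʒ, ʂ, d, ʐ, ʃ, ɳ, ʒ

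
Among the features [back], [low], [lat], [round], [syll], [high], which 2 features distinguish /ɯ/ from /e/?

/ɯ/ (high back unrounded vowel) and /e/ (mid front unrounded tense vowel) agree on [−low], [−lateral], [−round], [+syllabic]. They differ on [high] (/ɯ/ [+], /e/ [−]), [back] (/ɯ/ [+], /e/ [−]).

[high], [back]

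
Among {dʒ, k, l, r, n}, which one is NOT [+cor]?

k

/r, dʒ, l, n/ are all [+coronal]; /k/ (voiceless velar stop) is [−coronal].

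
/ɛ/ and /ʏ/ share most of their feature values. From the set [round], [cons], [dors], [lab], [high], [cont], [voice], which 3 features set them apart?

[labial], [round], [high]

/ɛ/ is the mid front unrounded lax vowel and /ʏ/ is the high front rounded lax vowel. Both are [−consonantal], [+dorsal], [+continuant], [+voice]. /ɛ/ is [−labial] while /ʏ/ is [+labial]; /ɛ/ is [−round] while /ʏ/ is [+round]; /ɛ/ is [−high] while /ʏ/ is [+high], so the distinguishing features are [labial], [round], [high].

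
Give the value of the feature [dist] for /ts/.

As the voiceless alveolar affricate, /ts/ is [-distributed].

[-distributed]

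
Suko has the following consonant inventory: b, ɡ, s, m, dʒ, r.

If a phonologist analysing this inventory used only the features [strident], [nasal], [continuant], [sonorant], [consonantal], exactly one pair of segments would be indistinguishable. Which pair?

/ɡ/ (voiced velar stop) and /b/ (voiced bilabial stop) are both [−strident], [−nasal], [−continuant], [−sonorant], [+consonantal], so none of the listed features separates them. (They do differ in [labial] and [dorsal], which are not among the given features.) Every other pair in the inventory differs on at least one listed feature.

ɡ, b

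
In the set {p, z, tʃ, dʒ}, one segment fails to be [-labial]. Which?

p

/p/ is the voiceless bilabial stop, which is [+labial]; the rest — /dʒ, tʃ, z/ — are [-labial].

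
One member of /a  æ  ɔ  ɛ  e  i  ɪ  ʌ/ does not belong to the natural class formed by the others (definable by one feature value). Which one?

ɔ

[round] groups all but one: /e, a, ɛ, i, ʌ, ɪ, æ/ share [-round] while /ɔ/ (mid back rounded lax vowel) alone is [+round]. Removing any other segment would not leave a single-feature class that excludes it.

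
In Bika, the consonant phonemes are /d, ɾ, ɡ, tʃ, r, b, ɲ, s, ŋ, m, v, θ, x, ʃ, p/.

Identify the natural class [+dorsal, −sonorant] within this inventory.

Among the inventory, the [+dorsal] segments are /ɡ, ɲ, ŋ, x/.
Of those, [−sonorant] leaves /ɡ, x/.

ɡ, x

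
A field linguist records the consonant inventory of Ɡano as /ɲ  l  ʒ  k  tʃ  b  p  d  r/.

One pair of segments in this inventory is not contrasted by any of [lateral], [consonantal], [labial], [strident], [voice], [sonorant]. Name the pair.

ɲ, r

/ɲ/ (palatal nasal) and /r/ (alveolar trill) are both [−lateral], [+consonantal], [−labial], [−strident], [+voice], [+sonorant], so none of the listed features separates them. (They do differ in [nasal], [continuant] and [dorsal], which are not among the given features.) Every other pair in the inventory differs on at least one listed feature.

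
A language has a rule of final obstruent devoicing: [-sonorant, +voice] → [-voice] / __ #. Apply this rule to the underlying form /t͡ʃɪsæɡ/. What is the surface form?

[t͡ʃɪsæk]

/ɡ/ satisfies [-sonorant, +voice] and sits in __ #. The [-voice] counterpart of the voiced velar stop is /k/. Other segments in /t͡ʃɪsæɡ/ either fail the structural description or are not in the environment, so the surface form is [t͡ʃɪsæk].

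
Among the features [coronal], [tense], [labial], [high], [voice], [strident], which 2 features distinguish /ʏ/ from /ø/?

[high], [tense]

/ʏ/ is the high front rounded lax vowel and /ø/ is the mid front rounded tense vowel. Both are [−coronal], [+labial], [+voice], [−strident]. /ʏ/ is [+high] while /ø/ is [−high]; /ʏ/ is [−tense] while /ø/ is [+tense], so the distinguishing features are [high], [tense].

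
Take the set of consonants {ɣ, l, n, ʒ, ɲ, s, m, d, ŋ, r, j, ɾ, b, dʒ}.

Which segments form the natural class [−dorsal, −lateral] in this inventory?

n, ʒ, s, m, d, r, ɾ, b, dʒ

Eliminate segments failing any feature: /ɣ, ɲ, ŋ, j/ are [+dorsal]; /l/ is [+lateral]. The remaining /n, ʒ, s, m, d, r, ɾ, b, dʒ/ satisfy [−dorsal], [−lateral].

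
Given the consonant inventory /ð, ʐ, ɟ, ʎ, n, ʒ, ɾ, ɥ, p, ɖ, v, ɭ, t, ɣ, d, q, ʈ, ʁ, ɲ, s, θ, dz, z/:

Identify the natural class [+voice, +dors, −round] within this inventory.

Eliminate segments failing any feature: /ð, ʐ, n, ʒ, ɾ, ɖ, v, ɭ, d, dz, z/ are [−dorsal]; /ɥ/ is [+round]; /p, t, q, ʈ, s, θ/ are [−voice]. The remaining /ɟ, ʎ, ɣ, ʁ, ɲ/ satisfy [+voice], [+dorsal], [−round].

ɟ, ʎ, ɣ, ʁ, ɲ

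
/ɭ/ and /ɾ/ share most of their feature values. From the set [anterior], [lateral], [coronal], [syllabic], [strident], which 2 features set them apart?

/ɭ/ is the retroflex lateral approximant and /ɾ/ is the alveolar tap. Both are [+coronal], [−syllabic], [−strident]. /ɭ/ is [+lateral] while /ɾ/ is [−lateral]; /ɭ/ is [−anterior] while /ɾ/ is [+anterior], so the distinguishing features are [lateral], [anterior].

[lateral], [anterior]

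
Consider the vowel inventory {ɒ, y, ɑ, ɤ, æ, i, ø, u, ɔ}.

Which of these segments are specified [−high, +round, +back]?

Eliminate segments failing any feature: /y, i, u/ are [+high]; /ɑ, ɤ, æ/ are [−round]; /ø/ is [−back]. The remaining /ɒ, ɔ/ satisfy [−high], [+round], [+back].

ɒ, ɔ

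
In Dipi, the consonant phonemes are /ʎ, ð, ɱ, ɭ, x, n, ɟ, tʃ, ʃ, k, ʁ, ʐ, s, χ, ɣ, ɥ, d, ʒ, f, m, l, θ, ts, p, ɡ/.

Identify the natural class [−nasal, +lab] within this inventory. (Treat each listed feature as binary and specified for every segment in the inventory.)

ɥ, f, p

Eliminate segments failing any feature: /ʎ, ð, ɭ, x, ɟ, tʃ, ʃ, k, ʁ, ʐ, s, χ, ɣ, d, ʒ, l, θ, ts, ɡ/ are [−labial]; /ɱ, n, m/ are [+nasal]. The remaining /ɥ, f, p/ satisfy [−nasal], [+labial].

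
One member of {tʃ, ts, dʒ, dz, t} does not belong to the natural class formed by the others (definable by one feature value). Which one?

[delayed release] (equivalently [strident]) groups all but one: /dz, tʃ, dʒ, ts/ share [+delayed release] while /t/ (voiceless alveolar stop) alone is [-delayed release]. Removing any other segment would not leave a single-feature class that excludes it.

t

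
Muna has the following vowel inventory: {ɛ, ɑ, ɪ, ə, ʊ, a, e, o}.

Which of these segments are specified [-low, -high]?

ɛ, ə, e, o

Among the inventory, the [-low] segments are /ɛ, ɪ, ə, ʊ, e, o/.
Of those, [-high] leaves /ɛ, ə, e, o/.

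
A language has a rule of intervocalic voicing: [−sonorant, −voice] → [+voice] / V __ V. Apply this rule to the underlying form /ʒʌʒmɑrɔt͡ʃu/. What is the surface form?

/t͡ʃ/ satisfies [−sonorant, −voice] and sits in V __ V. The [+voice] counterpart of the voiceless postalveolar affricate is /d͡ʒ/. Other segments in /ʒʌʒmɑrɔt͡ʃu/ either fail the structural description or are not in the environment, so the surface form is [ʒʌʒmɑrɔd͡ʒu].

[ʒʌʒmɑrɔd͡ʒu]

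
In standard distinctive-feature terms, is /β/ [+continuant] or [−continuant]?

[+continuant]

/β/ is the voiced bilabial fricative, hence [+continuant].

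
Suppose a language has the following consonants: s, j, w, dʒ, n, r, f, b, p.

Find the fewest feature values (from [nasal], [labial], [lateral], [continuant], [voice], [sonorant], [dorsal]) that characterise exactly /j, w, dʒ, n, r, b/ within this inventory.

/j, w, dʒ, n, r, b/ are exactly the [+voice] segments in the inventory, so a single feature suffices.

[+voice]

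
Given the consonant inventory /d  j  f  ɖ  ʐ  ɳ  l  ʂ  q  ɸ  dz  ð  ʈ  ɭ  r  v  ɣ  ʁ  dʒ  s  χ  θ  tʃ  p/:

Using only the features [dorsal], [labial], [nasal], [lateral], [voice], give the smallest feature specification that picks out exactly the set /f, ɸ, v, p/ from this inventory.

/f, ɸ, v, p/ are exactly the [+labial] segments in the inventory, so a single feature suffices.

[+labial]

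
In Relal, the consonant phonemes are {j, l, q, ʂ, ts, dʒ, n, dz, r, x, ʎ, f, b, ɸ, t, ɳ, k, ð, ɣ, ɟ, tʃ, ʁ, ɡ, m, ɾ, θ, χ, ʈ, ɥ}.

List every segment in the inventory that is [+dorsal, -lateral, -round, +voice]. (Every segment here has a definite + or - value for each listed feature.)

j, ɣ, ɟ, ʁ, ɡ

First, the [+dorsal] segments are /j, q, x, ʎ, k, ɣ, ɟ, ʁ, ɡ, χ, ɥ/.
Of those, [-lateral] gives /j, q, x, k, ɣ, ɟ, ʁ, ɡ, χ, ɥ/.
Of those, [-round] gives /j, q, x, k, ɣ, ɟ, ʁ, ɡ, χ/.
Among these, [+voice] leaves /j, ɣ, ɟ, ʁ, ɡ/.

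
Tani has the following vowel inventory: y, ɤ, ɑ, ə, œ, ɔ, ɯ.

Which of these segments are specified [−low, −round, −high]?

Eliminate segments failing any feature: /y, œ, ɔ/ are [+round]; /ɑ/ is [+low]; /ɯ/ is [+high]. The remaining /ɤ, ə/ satisfy [−low], [−round], [−high].

ɤ, ə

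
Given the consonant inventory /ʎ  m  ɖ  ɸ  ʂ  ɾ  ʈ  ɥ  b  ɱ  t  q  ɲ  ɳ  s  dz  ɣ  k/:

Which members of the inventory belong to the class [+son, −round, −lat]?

Checking each segment against [+sonorant], [−round], [−lateral]: /m/ (bilabial nasal), /ɾ/ (alveolar tap), /ɱ/ (labiodental nasal), /ɲ/ (palatal nasal), /ɳ/ (retroflex nasal) satisfy every feature; every other segment in the inventory fails at least one.

m, ɾ, ɱ, ɲ, ɳ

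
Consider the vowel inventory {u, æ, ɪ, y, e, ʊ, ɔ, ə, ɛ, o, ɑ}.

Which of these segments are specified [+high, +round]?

Eliminate segments failing any feature: /æ, e, ɔ, ə, ɛ, o, ɑ/ are [−high]; /ɪ/ is [−round]. The remaining /u, y, ʊ/ satisfy [+high], [+round].

u, y, ʊ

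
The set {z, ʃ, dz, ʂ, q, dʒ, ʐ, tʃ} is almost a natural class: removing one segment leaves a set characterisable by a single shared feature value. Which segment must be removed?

q

[strident] (equivalently [coronal], [dorsal]) groups all but one: /ʐ, tʃ, z, dz, ʃ, ʂ, dʒ/ share [+strident] while /q/ (voiceless uvular stop) alone is [−strident]. Removing any other segment would not leave a single-feature class that excludes it.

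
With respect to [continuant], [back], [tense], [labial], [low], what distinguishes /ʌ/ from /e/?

[back], [tense]

/ʌ/ is the mid back unrounded lax vowel and /e/ is the mid front unrounded tense vowel. Both are [+continuant], [-labial], [-low]. /ʌ/ is [+back] while /e/ is [-back]; /ʌ/ is [-tense] while /e/ is [+tense], so the distinguishing features are [back], [tense].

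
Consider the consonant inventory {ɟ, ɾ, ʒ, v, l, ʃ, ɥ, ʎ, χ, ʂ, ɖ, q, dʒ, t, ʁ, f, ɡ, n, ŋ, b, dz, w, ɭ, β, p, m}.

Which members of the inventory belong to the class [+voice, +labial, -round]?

Checking each segment against [+voice], [+labial], [-round]: /v/ (voiced labiodental fricative), /b/ (voiced bilabial stop), /β/ (voiced bilabial fricative), /m/ (bilabial nasal) satisfy every feature; every other segment in the inventory fails at least one.

v, b, β, m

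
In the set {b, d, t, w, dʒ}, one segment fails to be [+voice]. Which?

Every segment except /t/ is [+voice]. /t/ (voiceless alveolar stop) is [-voice], so it is the exception.

t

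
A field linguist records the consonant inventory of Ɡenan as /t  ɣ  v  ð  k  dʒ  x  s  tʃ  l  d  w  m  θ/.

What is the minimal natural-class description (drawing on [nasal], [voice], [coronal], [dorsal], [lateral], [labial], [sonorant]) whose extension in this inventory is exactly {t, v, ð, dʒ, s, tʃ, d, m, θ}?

[−lateral, −dorsal]

The class [−lateral], [−dorsal] has exactly /t, v, ð, dʒ, s, tʃ, d, m, θ/ as its extension in this inventory. No smaller conjunction from the listed features achieves this: [−dorsal] alone would also admit /l/; [−lateral] alone would also admit /ɣ, k, x, w/; and checking the remaining single features turns up none with this extension.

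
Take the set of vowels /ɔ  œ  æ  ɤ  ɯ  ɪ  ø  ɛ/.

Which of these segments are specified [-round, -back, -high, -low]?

Checking each segment against [-round], [-back], [-high], [-low]: /ɛ/ (mid front unrounded lax vowel) satisfies every feature; every other segment in the inventory fails at least one.

ɛ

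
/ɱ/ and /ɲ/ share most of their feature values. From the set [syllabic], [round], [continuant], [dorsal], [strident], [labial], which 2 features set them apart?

[labial], [dorsal]

/ɱ/ (labiodental nasal) and /ɲ/ (palatal nasal) agree on [-syllabic], [-round], [-continuant], [-strident]. They differ on [labial] (/ɱ/ [+], /ɲ/ [-]), [dorsal] (/ɱ/ [-], /ɲ/ [+]).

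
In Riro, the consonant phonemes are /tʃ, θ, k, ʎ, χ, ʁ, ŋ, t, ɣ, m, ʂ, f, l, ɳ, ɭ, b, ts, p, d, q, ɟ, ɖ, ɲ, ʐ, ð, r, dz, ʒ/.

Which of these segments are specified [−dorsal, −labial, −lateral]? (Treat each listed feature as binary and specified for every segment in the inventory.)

Among the inventory, the [−dorsal] segments are /tʃ, θ, t, m, ʂ, f, l, ɳ, ɭ, b, ts, p, d, ɖ, ʐ, ð, r, dz, ʒ/.
Intersecting with [−labial] gives /tʃ, θ, t, ʂ, l, ɳ, ɭ, ts, d, ɖ, ʐ, ð, r, dz, ʒ/.
Then [−lateral] leaves /tʃ, θ, t, ʂ, ɳ, ts, d, ɖ, ʐ, ð, r, dz, ʒ/.

tʃ, θ, t, ʂ, ɳ, ts, d, ɖ, ʐ, ð, r, dz, ʒ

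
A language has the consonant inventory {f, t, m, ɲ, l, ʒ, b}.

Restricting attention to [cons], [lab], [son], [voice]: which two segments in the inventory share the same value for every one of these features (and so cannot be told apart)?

l, ɲ

On the given features, /l/ and /ɲ/ have an identical profile: [+consonantal], [−labial], [+sonorant], [+voice]. No other two segments in the inventory coincide on all 4 features. (They do differ in [nasal], [lateral] and [dorsal], which are not among the given features.)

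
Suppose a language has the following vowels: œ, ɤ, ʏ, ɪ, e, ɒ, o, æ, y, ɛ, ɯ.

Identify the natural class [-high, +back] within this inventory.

Eliminate segments failing any feature: /œ, e, æ, ɛ/ are [-back]; /ʏ, ɪ, y, ɯ/ are [+high]. The remaining /ɤ, ɒ, o/ satisfy [-high], [+back].

ɤ, ɒ, o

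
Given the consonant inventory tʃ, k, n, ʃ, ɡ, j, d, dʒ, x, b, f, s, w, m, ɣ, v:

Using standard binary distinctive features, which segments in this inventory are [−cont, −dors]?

Eliminate segments failing any feature: /k, ɡ/ are [+dorsal]; /ʃ, j, x, f, s, w, ɣ, v/ are [+continuant]. The remaining /tʃ, n, d, dʒ, b, m/ satisfy [−continuant], [−dorsal].

tʃ, n, d, dʒ, b, m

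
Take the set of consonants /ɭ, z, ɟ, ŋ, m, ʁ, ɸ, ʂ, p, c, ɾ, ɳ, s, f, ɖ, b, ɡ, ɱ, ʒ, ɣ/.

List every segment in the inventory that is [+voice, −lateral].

z, ɟ, ŋ, m, ʁ, ɾ, ɳ, ɖ, b, ɡ, ɱ, ʒ, ɣ

Checking each segment against [+voice], [−lateral]: /z/ (voiced alveolar fricative), /ɟ/ (voiced palatal stop), /ŋ/ (velar nasal), /m/ (bilabial nasal), /ʁ/ (voiced uvular fricative), /ɾ/ (alveolar tap), among others, satisfy every feature; every other segment in the inventory fails at least one.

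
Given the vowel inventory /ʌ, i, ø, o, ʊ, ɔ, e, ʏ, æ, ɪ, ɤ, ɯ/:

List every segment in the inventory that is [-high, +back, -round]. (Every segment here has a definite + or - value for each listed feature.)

Among the inventory, the [-high] segments are /ʌ, ø, o, ɔ, e, æ, ɤ/.
Within that set, [+back] gives /ʌ, o, ɔ, ɤ/.
Within that set, [-round] leaves /ʌ, ɤ/.

ʌ, ɤ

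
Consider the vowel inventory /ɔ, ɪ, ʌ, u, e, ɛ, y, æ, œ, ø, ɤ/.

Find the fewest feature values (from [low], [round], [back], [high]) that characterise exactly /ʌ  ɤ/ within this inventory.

/ʌ, ɤ/ are all [+back], [-round], and no other segment in the inventory matches both values. Dropping any one of them over-generates: [-round] alone would also admit /ɪ, e, ɛ, æ/; [+back] alone would also admit /ɔ, u/. No other single listed feature picks out exactly this set either, so fewer than two features will not do.

[+back, -round]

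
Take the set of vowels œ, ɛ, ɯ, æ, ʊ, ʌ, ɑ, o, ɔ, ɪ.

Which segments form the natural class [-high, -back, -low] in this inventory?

œ, ɛ

Among the inventory, the [-high] segments are /œ, ɛ, æ, ʌ, ɑ, o, ɔ/.
Then [-back] gives /œ, ɛ, æ/.
Then [-low] leaves /œ, ɛ/.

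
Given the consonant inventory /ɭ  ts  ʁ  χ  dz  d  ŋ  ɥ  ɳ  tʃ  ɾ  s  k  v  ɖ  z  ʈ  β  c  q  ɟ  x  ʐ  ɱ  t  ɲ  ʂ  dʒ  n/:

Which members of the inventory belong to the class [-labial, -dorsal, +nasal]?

Checking each segment against [-labial], [-dorsal], [+nasal]: /ɳ/ (retroflex nasal), /n/ (alveolar nasal) satisfy every feature; every other segment in the inventory fails at least one.

ɳ, n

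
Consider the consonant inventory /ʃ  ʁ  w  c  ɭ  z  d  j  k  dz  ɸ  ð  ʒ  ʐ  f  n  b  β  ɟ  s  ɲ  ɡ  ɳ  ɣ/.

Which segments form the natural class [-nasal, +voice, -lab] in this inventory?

ʁ, ɭ, z, d, j, dz, ð, ʒ, ʐ, ɟ, ɡ, ɣ

The [-nasal] segments are /ʃ, ʁ, w, c, ɭ, z, d, j, k, dz, ɸ, ð, ʒ, ʐ, f, b, β, ɟ, s, ɡ, ɣ/.
Intersecting with [+voice] gives /ʁ, w, ɭ, z, d, j, dz, ð, ʒ, ʐ, b, β, ɟ, ɡ, ɣ/.
Then [-labial] leaves /ʁ, ɭ, z, d, j, dz, ð, ʒ, ʐ, ɟ, ɡ, ɣ/.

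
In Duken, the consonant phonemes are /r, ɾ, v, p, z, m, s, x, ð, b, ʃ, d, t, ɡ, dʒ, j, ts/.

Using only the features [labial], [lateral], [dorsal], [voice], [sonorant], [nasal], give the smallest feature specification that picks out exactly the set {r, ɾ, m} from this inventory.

[+sonorant, −dorsal]

Every target segment is [+sonorant], [−dorsal]; each remaining inventory member fails at least one of these. Each conjunct is needed — [−dorsal] alone would also admit /v, p, z, s, …/; [+sonorant] alone would also admit /j/ — and no other single listed feature has exactly this extension, so two is the minimum.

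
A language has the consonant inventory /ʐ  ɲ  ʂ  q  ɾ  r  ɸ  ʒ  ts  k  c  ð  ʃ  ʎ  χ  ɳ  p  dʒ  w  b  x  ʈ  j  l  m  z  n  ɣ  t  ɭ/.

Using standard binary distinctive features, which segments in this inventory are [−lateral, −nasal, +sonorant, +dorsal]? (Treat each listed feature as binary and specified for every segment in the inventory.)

w, j

Among the inventory, the [−lateral] segments are /ʐ, ɲ, ʂ, q, ɾ, r, ɸ, ʒ, ts, k, c, ð, ʃ, χ, ɳ, p, dʒ, w, b, x, ʈ, j, m, z, n, ɣ, t/.
Among these, [−nasal] gives /ʐ, ʂ, q, ɾ, r, ɸ, ʒ, ts, k, c, ð, ʃ, χ, p, dʒ, w, b, x, ʈ, j, z, ɣ, t/.
Of those, [+sonorant] gives /ɾ, r, w, j/.
Among these, [+dorsal] leaves /w, j/.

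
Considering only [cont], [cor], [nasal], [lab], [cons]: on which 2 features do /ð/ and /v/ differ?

[labial], [coronal]

The two segments share [+continuant], [-nasal], [+consonantal]. The only features from the list on which they differ: /ð/ is [-labial] while /v/ is [+labial]; /ð/ is [+coronal] while /v/ is [-coronal].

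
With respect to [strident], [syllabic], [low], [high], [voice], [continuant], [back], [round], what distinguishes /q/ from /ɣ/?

[voice], [continuant], [high]

/q/ is the voiceless uvular stop and /ɣ/ is the voiced velar fricative. Both are [-strident], [-syllabic], [-low], [+back], [-round]. /q/ is [-voice] while /ɣ/ is [+voice]; /q/ is [-continuant] while /ɣ/ is [+continuant]; /q/ is [-high] while /ɣ/ is [+high], so the distinguishing features are [voice], [continuant], [high].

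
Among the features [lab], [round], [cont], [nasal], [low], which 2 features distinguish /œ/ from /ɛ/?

/œ/ (mid front rounded lax vowel) and /ɛ/ (mid front unrounded lax vowel) agree on [+continuant], [−nasal], [−low]. They differ on [labial] (/œ/ [+], /ɛ/ [−]), [round] (/œ/ [+], /ɛ/ [−]).

[labial], [round]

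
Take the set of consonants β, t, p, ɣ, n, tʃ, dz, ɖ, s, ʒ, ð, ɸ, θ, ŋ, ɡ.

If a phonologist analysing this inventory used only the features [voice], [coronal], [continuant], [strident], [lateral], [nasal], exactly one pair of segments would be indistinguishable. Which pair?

On the given features, /ɣ/ and /β/ have an identical profile: [+voice], [-coronal], [+continuant], [-strident], [-lateral], [-nasal]. No other two segments in the inventory coincide on all 6 features. (They do differ in [labial] and [dorsal], which are not among the given features.)

ɣ, β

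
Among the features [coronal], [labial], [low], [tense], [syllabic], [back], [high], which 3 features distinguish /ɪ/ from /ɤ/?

The two segments share [−coronal], [−labial], [−low], [+syllabic]. The only features from the list on which they differ: /ɪ/ is [+high] while /ɤ/ is [−high]; /ɪ/ is [−back] while /ɤ/ is [+back]; /ɪ/ is [−tense] while /ɤ/ is [+tense].

[high], [back], [tense]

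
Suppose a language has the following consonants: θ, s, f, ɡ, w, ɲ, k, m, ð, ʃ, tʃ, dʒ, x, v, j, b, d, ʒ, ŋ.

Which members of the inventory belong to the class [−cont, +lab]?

m, b

Checking each segment against [−continuant], [+labial]: /m/ (bilabial nasal), /b/ (voiced bilabial stop) satisfy every feature; every other segment in the inventory fails at least one.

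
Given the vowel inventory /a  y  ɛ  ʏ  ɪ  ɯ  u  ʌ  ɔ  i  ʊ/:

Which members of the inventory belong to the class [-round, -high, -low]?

The [-round] segments are /a, ɛ, ɪ, ɯ, ʌ, i/.
Of those, [-high] gives /a, ɛ, ʌ/.
Among these, [-low] leaves /ɛ, ʌ/.

ɛ, ʌ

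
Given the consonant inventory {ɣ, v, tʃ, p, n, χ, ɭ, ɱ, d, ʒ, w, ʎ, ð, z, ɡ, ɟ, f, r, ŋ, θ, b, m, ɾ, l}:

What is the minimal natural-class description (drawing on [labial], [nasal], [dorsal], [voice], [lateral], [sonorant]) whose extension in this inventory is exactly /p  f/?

[−voice, +labial]

/p, f/ are all [−voice], [+labial], and no other segment in the inventory matches both values. Dropping any one of them over-generates: [+labial] alone would also admit /v, ɱ, w, b, …/; [−voice] alone would also admit /tʃ, χ, θ/. No other single listed feature picks out exactly this set either, so fewer than two features will not do.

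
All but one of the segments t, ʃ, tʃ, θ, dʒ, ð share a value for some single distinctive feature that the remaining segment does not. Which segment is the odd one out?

t

[distributed] groups all but one: /dʒ, ð, ʃ, θ, tʃ/ share [+distributed] while /t/ (voiceless alveolar stop) alone is [−distributed]. Removing any other segment would not leave a single-feature class that excludes it.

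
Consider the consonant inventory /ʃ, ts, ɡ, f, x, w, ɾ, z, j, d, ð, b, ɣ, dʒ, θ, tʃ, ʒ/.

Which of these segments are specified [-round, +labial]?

Eliminate segments failing any feature: /ʃ, ts, ɡ, x, ɾ, z, j, d, ð, ɣ, dʒ, θ, tʃ, ʒ/ are [-labial]; /w/ is [+round]. The remaining /f, b/ satisfy [-round], [+labial].

f, b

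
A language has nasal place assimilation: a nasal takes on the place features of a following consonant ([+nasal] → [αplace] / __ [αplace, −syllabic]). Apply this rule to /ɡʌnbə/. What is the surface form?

[ɡʌmbə]

The only nasal preceding a consonant is /n/ before /b/. /b/ is [+labial], so /n/ → /m/, giving [ɡʌmbə].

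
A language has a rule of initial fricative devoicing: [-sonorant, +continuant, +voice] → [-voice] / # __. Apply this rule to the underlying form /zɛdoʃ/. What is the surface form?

[sɛdoʃ]

Only the initial segment /z/ is both word-initial and matches the structural description. It is a voiced alveolar fricative, so [-sonorant, +continuant, +voice] holds; changing it to [-voice] with all other features held fixed yields /s/ (voiceless alveolar fricative). No other segment meets both the structural description and the environment, so the output is [sɛdoʃ].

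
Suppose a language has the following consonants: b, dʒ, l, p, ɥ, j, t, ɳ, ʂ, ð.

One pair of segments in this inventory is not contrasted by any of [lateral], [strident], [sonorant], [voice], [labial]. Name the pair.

ɳ, j

Both /ɳ/ and /j/ are [−lateral], [−strident], [+sonorant], [+voice], [−labial]. Since the list omits [nasal], [continuant] and [dorsal] — which do distinguish the retroflex nasal from the palatal glide — this pair collapses; all other pairs remain distinct.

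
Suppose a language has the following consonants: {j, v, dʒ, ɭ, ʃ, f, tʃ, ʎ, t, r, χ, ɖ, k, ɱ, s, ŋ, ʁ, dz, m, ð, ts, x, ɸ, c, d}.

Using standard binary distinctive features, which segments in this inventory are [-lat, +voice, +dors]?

j, ŋ, ʁ

First, the [-lateral] segments are /j, v, dʒ, ʃ, f, tʃ, t, r, χ, ɖ, k, ɱ, s, ŋ, ʁ, dz, m, ð, ts, x, ɸ, c, d/.
Among these, [+voice] gives /j, v, dʒ, r, ɖ, ɱ, ŋ, ʁ, dz, m, ð, d/.
Intersecting with [+dorsal] leaves /j, ŋ, ʁ/.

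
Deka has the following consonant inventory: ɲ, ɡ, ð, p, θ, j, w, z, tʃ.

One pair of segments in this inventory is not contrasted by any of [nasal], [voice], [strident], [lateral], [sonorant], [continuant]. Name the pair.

j, w

On the given features, /j/ and /w/ have an identical profile: [-nasal], [+voice], [-strident], [-lateral], [+sonorant], [+continuant]. No other two segments in the inventory coincide on all 6 features. (They do differ in [labial], [round] and [back], which are not among the given features.)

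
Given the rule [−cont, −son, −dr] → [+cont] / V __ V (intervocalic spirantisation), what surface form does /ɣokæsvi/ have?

[ɣoxæsvi]

The only segment in the rule's environment that also matches [−cont, −son, −dr] is /k/. Applying [+continuant] turns the voiceless velar stop into /x/ (voiceless velar fricative), giving [ɣoxæsvi].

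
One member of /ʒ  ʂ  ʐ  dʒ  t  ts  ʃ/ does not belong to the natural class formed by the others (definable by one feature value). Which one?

t

[strident] groups all but one: /ʂ, ts, ʐ, dʒ, ʃ, ʒ/ share [+strident] while /t/ (voiceless alveolar stop) alone is [-strident]. Removing any other segment would not leave a single-feature class that excludes it.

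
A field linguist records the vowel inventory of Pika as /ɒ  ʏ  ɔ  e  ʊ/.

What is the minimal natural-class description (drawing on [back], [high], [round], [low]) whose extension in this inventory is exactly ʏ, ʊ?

/ʏ, ʊ/ are exactly the [+high] segments in the inventory, so a single feature suffices.

[+high]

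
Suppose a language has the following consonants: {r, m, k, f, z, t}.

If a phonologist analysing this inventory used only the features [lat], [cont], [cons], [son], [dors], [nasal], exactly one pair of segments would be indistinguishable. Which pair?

On the given features, /f/ and /z/ have an identical profile: [-lateral], [+continuant], [+consonantal], [-sonorant], [-dorsal], [-nasal]. No other two segments in the inventory coincide on all 6 features. (They do differ in [voice], [labial] and [coronal], which are not among the given features.)

f, z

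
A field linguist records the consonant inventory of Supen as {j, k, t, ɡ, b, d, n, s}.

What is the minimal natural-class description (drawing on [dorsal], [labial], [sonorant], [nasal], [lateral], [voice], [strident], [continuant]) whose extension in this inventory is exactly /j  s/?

/j, s/ are exactly the [+continuant] segments in the inventory, so a single feature suffices.

[+continuant]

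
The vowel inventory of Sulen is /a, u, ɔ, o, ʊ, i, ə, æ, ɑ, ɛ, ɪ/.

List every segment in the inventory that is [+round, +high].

First, the [+round] segments are /u, ɔ, o, ʊ/.
Then [+high] leaves /u, ʊ/.

u, ʊ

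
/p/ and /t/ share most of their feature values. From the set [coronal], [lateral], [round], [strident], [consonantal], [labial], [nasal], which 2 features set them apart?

[labial], [coronal]

/p/ (voiceless bilabial stop) and /t/ (voiceless alveolar stop) agree on [-lateral], [-round], [-strident], [+consonantal], [-nasal]. They differ on [labial] (/p/ [+], /t/ [-]), [coronal] (/p/ [-], /t/ [+]).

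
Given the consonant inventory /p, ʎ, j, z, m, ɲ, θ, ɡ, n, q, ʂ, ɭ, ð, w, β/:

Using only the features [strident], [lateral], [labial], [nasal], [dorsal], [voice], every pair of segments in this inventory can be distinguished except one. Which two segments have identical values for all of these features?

Both /ɡ/ and /j/ are [−strident], [−lateral], [−labial], [−nasal], [+dorsal], [+voice]. Since the list omits [sonorant], [continuant] and [back] — which do distinguish the voiced velar stop from the palatal glide — this pair collapses; all other pairs remain distinct.

ɡ, j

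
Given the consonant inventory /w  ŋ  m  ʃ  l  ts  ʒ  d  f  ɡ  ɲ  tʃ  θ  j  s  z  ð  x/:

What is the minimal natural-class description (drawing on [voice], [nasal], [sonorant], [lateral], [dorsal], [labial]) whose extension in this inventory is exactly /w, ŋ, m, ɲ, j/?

[+sonorant, −lateral]

The class [+sonorant], [−lateral] has exactly /w, ŋ, m, ɲ, j/ as its extension in this inventory. No smaller conjunction from the listed features achieves this: [−lateral] alone would also admit /ʃ, ts, ʒ, d, …/; [+sonorant] alone would also admit /l/; and checking the remaining single features turns up none with this extension.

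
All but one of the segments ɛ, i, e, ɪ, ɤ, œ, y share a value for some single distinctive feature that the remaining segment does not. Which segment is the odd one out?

ɤ

/e, y, ɪ, œ, ɛ, i/ are all [−back], but /ɤ/ (mid back unrounded tense vowel) is [+back]. No other single segment can be removed to leave a set sharing one feature value that the removed segment lacks, so /ɤ/ is the odd one out.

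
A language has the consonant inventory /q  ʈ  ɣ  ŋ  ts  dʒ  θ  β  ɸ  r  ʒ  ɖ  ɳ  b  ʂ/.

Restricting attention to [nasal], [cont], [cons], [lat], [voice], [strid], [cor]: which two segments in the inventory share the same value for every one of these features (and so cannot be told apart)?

ɣ, β

Both /ɣ/ and /β/ are [−nasal], [+continuant], [+consonantal], [−lateral], [+voice], [−strident], [−coronal]. Since the list omits [labial] and [dorsal] — which do distinguish the voiced velar fricative from the voiced bilabial fricative — this pair collapses; all other pairs remain distinct.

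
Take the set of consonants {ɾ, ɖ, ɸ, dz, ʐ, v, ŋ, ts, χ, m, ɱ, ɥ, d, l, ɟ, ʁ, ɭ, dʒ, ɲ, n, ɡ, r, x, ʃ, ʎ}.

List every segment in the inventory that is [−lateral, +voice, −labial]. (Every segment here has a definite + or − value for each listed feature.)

The [−lateral] segments are /ɾ, ɖ, ɸ, dz, ʐ, v, ŋ, ts, χ, m, ɱ, ɥ, d, ɟ, ʁ, dʒ, ɲ, n, ɡ, r, x, ʃ/.
Intersecting with [+voice] gives /ɾ, ɖ, dz, ʐ, v, ŋ, m, ɱ, ɥ, d, ɟ, ʁ, dʒ, ɲ, n, ɡ, r/.
Among these, [−labial] leaves /ɾ, ɖ, dz, ʐ, ŋ, d, ɟ, ʁ, dʒ, ɲ, n, ɡ, r/.

ɾ, ɖ, dz, ʐ, ŋ, d, ɟ, ʁ, dʒ, ɲ, n, ɡ, r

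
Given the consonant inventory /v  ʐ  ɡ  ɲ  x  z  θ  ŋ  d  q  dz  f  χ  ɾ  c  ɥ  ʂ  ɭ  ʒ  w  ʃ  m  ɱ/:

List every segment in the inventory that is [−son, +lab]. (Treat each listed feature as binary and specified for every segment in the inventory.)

First, the [−sonorant] segments are /v, ʐ, ɡ, x, z, θ, d, q, dz, f, χ, c, ʂ, ʒ, ʃ/.
Of those, [+labial] leaves /v, f/.

v, f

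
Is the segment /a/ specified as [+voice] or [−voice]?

[+voice]

As the low unrounded vowel, /a/ is [+voice].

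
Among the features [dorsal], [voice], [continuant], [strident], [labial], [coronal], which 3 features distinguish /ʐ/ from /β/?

[strident], [labial], [coronal]

/ʐ/ (voiced retroflex fricative) and /β/ (voiced bilabial fricative) agree on [−dorsal], [+voice], [+continuant]. They differ on [strident] (/ʐ/ [+], /β/ [−]), [labial] (/ʐ/ [−], /β/ [+]), [coronal] (/ʐ/ [+], /β/ [−]).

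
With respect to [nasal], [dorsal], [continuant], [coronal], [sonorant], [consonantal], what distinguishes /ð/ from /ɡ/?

[continuant], [coronal], [dorsal]

The two segments share [-nasal], [-sonorant], [+consonantal]. The only features from the list on which they differ: /ð/ is [+continuant] while /ɡ/ is [-continuant]; /ð/ is [+coronal] while /ɡ/ is [-coronal]; /ð/ is [-dorsal] while /ɡ/ is [+dorsal].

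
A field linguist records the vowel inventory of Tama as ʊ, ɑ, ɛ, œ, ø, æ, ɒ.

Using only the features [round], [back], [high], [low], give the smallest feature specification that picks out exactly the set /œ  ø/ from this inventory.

The class [−back], [+round] has exactly /œ, ø/ as its extension in this inventory. No smaller conjunction from the listed features achieves this: [+round] alone would also admit /ʊ, ɒ/; [−back] alone would also admit /ɛ, æ/; and checking the remaining single features turns up none with this extension.

[−back, +round]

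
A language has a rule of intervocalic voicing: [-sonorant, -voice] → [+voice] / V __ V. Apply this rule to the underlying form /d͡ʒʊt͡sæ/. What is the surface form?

The only segment in the rule's environment that also matches [-sonorant, -voice] is /t͡s/. Applying [+voice] turns the voiceless alveolar affricate into /d͡z/ (voiced alveolar affricate), giving [d͡ʒʊd͡zæ].

[d͡ʒʊd͡zæ]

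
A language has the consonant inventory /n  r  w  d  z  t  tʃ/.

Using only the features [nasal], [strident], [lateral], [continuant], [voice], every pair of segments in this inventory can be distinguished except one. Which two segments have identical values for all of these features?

w, r

/w/ (labial-velar glide) and /r/ (alveolar trill) are both [−nasal], [−strident], [−lateral], [+continuant], [+voice], so none of the listed features separates them. (They do differ in [labial], [round], [coronal] and [dorsal], which are not among the given features.) Every other pair in the inventory differs on at least one listed feature.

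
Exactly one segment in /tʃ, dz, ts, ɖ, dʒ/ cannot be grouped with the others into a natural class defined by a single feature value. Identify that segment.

ɖ

The remaining segments after removing /ɖ/ share [+delayed release]; /ɖ/ (voiced retroflex stop) is [−delayed release]. For every other candidate removal, the leftover set fails to share any single feature value that the removed segment lacks.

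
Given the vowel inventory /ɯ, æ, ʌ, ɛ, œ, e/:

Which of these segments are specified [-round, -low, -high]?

Eliminate segments failing any feature: /ɯ/ is [+high]; /æ/ is [+low]; /œ/ is [+round]. The remaining /ʌ, ɛ, e/ satisfy [-round], [-low], [-high].

ʌ, ɛ, e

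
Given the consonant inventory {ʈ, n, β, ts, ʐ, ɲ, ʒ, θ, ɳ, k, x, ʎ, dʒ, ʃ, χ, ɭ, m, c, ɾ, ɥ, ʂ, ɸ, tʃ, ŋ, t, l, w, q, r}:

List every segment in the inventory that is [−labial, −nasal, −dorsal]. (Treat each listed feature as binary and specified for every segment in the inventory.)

Eliminate segments failing any feature: /n, ɲ, ɳ, ŋ/ are [+nasal]; /β, m, ɥ, ɸ, w/ are [+labial]; /k, x, ʎ, χ, c, q/ are [+dorsal]. The remaining /ʈ, ts, ʐ, ʒ, θ, dʒ, ʃ, ɭ, ɾ, ʂ, tʃ, t, l, r/ satisfy [−labial], [−nasal], [−dorsal].

ʈ, ts, ʐ, ʒ, θ, dʒ, ʃ, ɭ, ɾ, ʂ, tʃ, t, l, r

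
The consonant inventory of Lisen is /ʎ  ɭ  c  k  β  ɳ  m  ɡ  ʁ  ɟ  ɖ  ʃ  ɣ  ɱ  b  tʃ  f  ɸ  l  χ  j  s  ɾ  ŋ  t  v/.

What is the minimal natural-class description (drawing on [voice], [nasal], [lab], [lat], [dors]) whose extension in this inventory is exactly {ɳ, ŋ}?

[+nasal, −lab]

Every target segment is [+nasal], [−labial]; each remaining inventory member fails at least one of these. Each conjunct is needed — [−labial] alone would also admit /ʎ, ɭ, c, k, …/; [+nasal] alone would also admit /m, ɱ/ — and no other single listed feature has exactly this extension, so two is the minimum.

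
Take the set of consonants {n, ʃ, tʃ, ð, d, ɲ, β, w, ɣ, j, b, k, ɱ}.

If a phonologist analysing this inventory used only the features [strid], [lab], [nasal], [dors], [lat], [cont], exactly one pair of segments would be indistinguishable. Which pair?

j, ɣ

/j/ (palatal glide) and /ɣ/ (voiced velar fricative) are both [−strident], [−labial], [−nasal], [+dorsal], [−lateral], [+continuant], so none of the listed features separates them. (They do differ in [sonorant] and [back], which are not among the given features.) Every other pair in the inventory differs on at least one listed feature.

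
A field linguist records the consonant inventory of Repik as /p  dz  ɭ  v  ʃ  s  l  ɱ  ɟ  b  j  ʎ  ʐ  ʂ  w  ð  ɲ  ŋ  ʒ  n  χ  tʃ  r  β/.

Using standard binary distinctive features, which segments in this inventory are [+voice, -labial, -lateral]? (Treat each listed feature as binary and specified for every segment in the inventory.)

dz, ɟ, j, ʐ, ð, ɲ, ŋ, ʒ, n, r

Eliminate segments failing any feature: /p, ʃ, s, ʂ, χ, tʃ/ are [-voice]; /ɭ, l, ʎ/ are [+lateral]; /v, ɱ, b, w, β/ are [+labial]. The remaining /dz, ɟ, j, ʐ, ð, ɲ, ŋ, ʒ, n, r/ satisfy [+voice], [-labial], [-lateral].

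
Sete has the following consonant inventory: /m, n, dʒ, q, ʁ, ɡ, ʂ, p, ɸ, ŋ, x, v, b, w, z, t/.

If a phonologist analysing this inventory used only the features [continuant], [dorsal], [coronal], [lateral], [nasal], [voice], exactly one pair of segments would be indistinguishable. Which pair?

ʁ, w

On the given features, /ʁ/ and /w/ have an identical profile: [+continuant], [+dorsal], [-coronal], [-lateral], [-nasal], [+voice]. No other two segments in the inventory coincide on all 6 features. (They do differ in [labial], [round] and [high], which are not among the given features.)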